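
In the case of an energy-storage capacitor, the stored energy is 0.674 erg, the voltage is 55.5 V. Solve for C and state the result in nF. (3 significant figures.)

Solving E = ½C·V² for C: C = 2E/V².
E = 0.674 erg = 6.740×10^-8 J; V = 55.5 V.
C = 4.376×10^-11 F
4.376×10^-11 F × (1 nF / 1.000×10^-9 F) = 0.04376 nF

0.0438 nF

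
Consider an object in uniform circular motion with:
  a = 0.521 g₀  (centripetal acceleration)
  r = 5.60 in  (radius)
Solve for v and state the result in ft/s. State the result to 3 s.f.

2.80 ft/s

Solving a = v²/r for v: v = √(a·r).
a = 0.521 g₀ = 5.109 m/s²; r = 5.60 in = 0.1422 m.
v = 0.8525 m/s
0.8525 m/s × (1 ft/s / 0.3048 m/s) = 2.797 ft/s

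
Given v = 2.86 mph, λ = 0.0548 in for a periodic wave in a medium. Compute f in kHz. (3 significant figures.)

0.919 kHz

Rearranging v = f·λ for f: f = v/λ.
v = 2.86 mph = 1.279 m/s; λ = 0.0548 in = 0.001392 m.
f = 918.5 Hz
918.5 Hz × (1 kHz / 1000 Hz) = 0.9185 kHz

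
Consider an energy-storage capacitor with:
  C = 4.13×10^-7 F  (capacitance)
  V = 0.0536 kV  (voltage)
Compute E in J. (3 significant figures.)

Directly: E = ½CV².
C = 4.13×10^-7 F; V = 0.0536 kV = 53.60 V.
E = 5.933×10^-4 J

5.93×10^-4 J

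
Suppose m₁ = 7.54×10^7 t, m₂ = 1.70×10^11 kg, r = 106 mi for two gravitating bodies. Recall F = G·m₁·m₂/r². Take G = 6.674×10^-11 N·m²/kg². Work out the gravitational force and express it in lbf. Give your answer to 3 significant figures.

From Newton's law of gravitation: F = Gm₁m₂/r².
m₁ = 7.54×10^7 t = 7.540×10^10 kg; m₂ = 1.70×10^11 kg; r = 106 mi = 1.706×10^5 m; G = 6.674×10^-11 N·m²/kg².
F = 29.40 N  (the unit combination reduces to kg·m/s² = N)
29.40 N × (1 lbf / 4.448 N) = 6.609 lbf

6.61 lbf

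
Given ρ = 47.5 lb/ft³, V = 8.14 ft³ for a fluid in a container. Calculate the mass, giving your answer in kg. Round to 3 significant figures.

175 kg

Solving ρ = m/V for m: m = ρV.
ρ = 47.5 lb/ft³ = 760.9 kg/m³; V = 8.14 ft³ = 0.2305 m³.
m = 175.4 kg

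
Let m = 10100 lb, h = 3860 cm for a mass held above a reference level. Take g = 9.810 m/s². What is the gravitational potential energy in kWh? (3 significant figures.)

PE is given directly by: PE = mgh.
m = 10100 lb = 4581 kg; h = 3860 cm = 38.60 m; g = 9.810 m/s².
PE = 1.735×10^6 J
1.735×10^6 J × (1 kWh / 3.600×10^6 J) = 0.4819 kWh

0.482 kWh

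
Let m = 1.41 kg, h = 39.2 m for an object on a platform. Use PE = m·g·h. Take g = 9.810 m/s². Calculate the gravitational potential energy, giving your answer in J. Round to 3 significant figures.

542 J

PE is given directly by: PE = mgh.
m = 1.41 kg; h = 39.2 m; g = 9.810 m/s².
PE = 542.2 J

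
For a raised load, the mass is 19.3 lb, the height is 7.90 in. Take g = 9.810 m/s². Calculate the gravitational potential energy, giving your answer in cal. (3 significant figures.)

Directly: PE = mgh.
m = 19.3 lb = 8.754 kg; h = 7.90 in = 0.2007 m; g = 9.810 m/s².
PE = 17.23 J
17.23 J × (1 cal / 4.184 J) = 4.119 cal

4.12 cal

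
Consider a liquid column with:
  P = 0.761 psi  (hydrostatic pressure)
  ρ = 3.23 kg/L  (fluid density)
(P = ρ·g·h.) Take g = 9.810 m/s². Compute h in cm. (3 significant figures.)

Rearranging P = ρ·g·h for h: h = P/(ρ·g).
P = 0.761 psi = 5247 Pa; ρ = 3.23 kg/L = 3230 kg/m³; g = 9.810 m/s².
h = 0.1656 m
0.1656 m × (1 cm / 0.01000 m) = 16.56 cm

16.6 cm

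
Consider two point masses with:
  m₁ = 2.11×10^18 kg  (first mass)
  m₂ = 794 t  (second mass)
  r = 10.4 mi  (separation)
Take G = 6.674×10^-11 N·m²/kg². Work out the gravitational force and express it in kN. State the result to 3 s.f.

Directly: F = Gm₁m₂/r².
m₁ = 2.11×10^18 kg; m₂ = 794 t = 7.940×10^5 kg; r = 10.4 mi = 16737 m; G = 6.674×10^-11 N·m²/kg².
F = 3.991×10^5 N  (the unit combination reduces to kg·m/s² = N)
3.991×10^5 N × (1 kN / 1000 N) = 399.1 kN

399 kN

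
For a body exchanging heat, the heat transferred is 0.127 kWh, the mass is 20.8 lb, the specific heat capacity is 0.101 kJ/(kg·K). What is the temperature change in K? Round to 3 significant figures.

480 K

Rearranging Q = m·c·ΔT for ΔT: ΔT = Q/(m·c).
Q = 0.127 kWh = 4.572×10^5 J; m = 20.8 lb = 9.435 kg; c = 0.101 kJ/(kg·K) = 101.0 J/(kg·K).
ΔT = 479.8 K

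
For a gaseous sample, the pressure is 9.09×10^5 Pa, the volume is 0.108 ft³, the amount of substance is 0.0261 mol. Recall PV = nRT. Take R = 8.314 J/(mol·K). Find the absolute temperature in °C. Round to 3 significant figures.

From the ideal-gas law: T = PV/(nR).
P = 9.09×10^5 Pa; V = 0.108 ft³ = 0.003058 m³; n = 0.0261 mol; R = 8.314 J/(mol·K).
T = 12811 K
12811 K − 273.15 = 12538 °C

12500 °C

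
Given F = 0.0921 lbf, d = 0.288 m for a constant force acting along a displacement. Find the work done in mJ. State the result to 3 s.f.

W is given directly by: W = F·d.
F = 0.0921 lbf = 0.4097 N; d = 0.288 m.
W = 0.1180 J
0.1180 J × (1 mJ / 0.001000 J) = 118.0 mJ

118 mJ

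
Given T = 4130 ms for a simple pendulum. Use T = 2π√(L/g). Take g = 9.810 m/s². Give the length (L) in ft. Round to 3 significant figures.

13.9 ft

Solving T = 2π√(L/g) for L: L = g·(T/2π)².
T = 4130 ms = 4.130 s; g = 9.810 m/s².
L = 4.238 m
4.238 m × (1 ft / 0.3048 m) = 13.91 ft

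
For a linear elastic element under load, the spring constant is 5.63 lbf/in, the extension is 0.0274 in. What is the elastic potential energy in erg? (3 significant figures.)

2390 erg

Directly: U = ½kx².
k = 5.63 lbf/in = 986.0 N/m; x = 0.0274 in = 6.960×10^-4 m.
U = 2.388×10^-4 J  (the unit combination reduces to kg·m²/s² = J)
2.388×10^-4 J × (1 erg / 1.000×10^-7 J) = 2388 erg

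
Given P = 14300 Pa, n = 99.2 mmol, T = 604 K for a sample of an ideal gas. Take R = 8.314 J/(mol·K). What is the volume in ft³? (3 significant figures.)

Rearranging PV = nRT for V: V = nRT/P.
P = 14300 Pa; n = 99.2 mmol = 0.09920 mol; T = 604 K; R = 8.314 J/(mol·K).
V = 0.03484 m³
0.03484 m³ × (1 ft³ / 0.02832 m³) = 1.230 ft³

1.23 ft³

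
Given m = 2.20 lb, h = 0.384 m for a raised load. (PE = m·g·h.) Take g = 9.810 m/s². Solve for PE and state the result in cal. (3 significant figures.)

0.898 cal

PE is given directly by: PE = mgh.
m = 2.20 lb = 0.9979 kg; h = 0.384 m; g = 9.810 m/s².
PE = 3.759 J
3.759 J × (1 cal / 4.184 J) = 0.8985 cal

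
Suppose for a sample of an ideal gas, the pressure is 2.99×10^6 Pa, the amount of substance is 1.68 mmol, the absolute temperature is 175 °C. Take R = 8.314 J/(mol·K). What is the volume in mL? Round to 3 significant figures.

From the ideal-gas law: V = nRT/P.
P = 2.99×10^6 Pa; n = 1.68 mmol = 0.001680 mol; T = 175 °C = 448.1 K; R = 8.314 J/(mol·K).
V = 2.093×10^-6 m³
2.093×10^-6 m³ × (1 mL / 1.000×10^-6 m³) = 2.093 mL

2.09 mL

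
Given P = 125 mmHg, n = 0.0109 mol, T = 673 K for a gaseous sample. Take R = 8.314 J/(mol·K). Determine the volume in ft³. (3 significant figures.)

From the ideal-gas law: V = nRT/P.
P = 125 mmHg = 16665 Pa; n = 0.0109 mol; T = 673 K; R = 8.314 J/(mol·K).
V = 0.003660 m³
0.003660 m³ × (1 ft³ / 0.02832 m³) = 0.1292 ft³

0.129 ft³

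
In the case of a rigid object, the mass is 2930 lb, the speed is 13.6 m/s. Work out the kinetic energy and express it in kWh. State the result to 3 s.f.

0.0341 kWh

Directly: KE = ½mv².
m = 2930 lb = 1329 kg; v = 13.6 m/s.
KE = 1.229×10^5 J  (the unit combination reduces to kg·m²/s² = J)
1.229×10^5 J × (1 kWh / 3.600×10^6 J) = 0.03414 kWh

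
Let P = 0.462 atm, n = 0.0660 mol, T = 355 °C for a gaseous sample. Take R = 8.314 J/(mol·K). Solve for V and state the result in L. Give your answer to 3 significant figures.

Solving PV = nRT for V: V = nRT/P.
P = 0.462 atm = 46812 Pa; n = 0.0660 mol; T = 355 °C = 628.1 K; R = 8.314 J/(mol·K).
V = 0.007363 m³
0.007363 m³ × (1 L / 0.001000 m³) = 7.363 L

7.36 L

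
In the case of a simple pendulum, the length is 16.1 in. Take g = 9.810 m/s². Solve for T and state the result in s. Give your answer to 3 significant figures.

1.28 s

Directly: T = 2π√(L/g).
L = 16.1 in = 0.4089 m; g = 9.810 m/s².
T = 1.283 s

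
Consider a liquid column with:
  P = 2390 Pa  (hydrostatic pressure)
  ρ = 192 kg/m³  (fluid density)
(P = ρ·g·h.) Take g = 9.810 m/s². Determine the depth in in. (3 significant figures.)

50.0 in

Solving P = ρ·g·h for h: h = P/(ρ·g).
P = 2390 Pa; ρ = 192 kg/m³; g = 9.810 m/s².
h = 1.269 m
1.269 m × (1 in / 0.02540 m) = 49.96 in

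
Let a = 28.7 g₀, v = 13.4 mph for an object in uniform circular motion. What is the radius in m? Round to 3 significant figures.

0.127 m

Rearranging a = v²/r for r: r = v²/a.
a = 28.7 g₀ = 281.5 m/s²; v = 13.4 mph = 5.990 m/s.
r = 0.1275 m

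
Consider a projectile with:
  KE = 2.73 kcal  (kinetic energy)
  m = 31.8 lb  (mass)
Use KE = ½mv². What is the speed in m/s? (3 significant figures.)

39.8 m/s

Rearranging: v = √(2·KE/m).
KE = 2.73 kcal = 11422 J; m = 31.8 lb = 14.42 kg.
v = 39.80 m/s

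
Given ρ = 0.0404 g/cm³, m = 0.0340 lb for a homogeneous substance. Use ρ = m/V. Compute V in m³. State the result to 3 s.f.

Rearranging ρ = m/V for V: V = m/ρ.
ρ = 0.0404 g/cm³ = 40.40 kg/m³; m = 0.0340 lb = 0.01542 kg.
V = 3.817×10^-4 m³

3.82×10^-4 m³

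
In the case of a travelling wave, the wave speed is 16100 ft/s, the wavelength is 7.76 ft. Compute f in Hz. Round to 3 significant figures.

Rearranging v = f·λ for f: f = v/λ.
v = 16100 ft/s = 4907 m/s; λ = 7.76 ft = 2.365 m.
f = 2075 Hz

2070 Hz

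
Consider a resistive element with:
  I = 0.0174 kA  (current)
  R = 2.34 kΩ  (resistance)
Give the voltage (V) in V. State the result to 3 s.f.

From Ohm's law: V = IR.
I = 0.0174 kA = 17.40 A; R = 2.34 kΩ = 2340 Ω.
V = 40716 V

40700 V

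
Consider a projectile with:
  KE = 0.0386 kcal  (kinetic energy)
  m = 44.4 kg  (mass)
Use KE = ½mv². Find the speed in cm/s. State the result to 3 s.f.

270 cm/s

Solving KE = ½mv² for v: v = √(2·KE/m).
KE = 0.0386 kcal = 161.5 J; m = 44.4 kg.
v = 2.697 m/s
2.697 m/s × (1 cm/s / 0.01000 m/s) = 269.7 cm/s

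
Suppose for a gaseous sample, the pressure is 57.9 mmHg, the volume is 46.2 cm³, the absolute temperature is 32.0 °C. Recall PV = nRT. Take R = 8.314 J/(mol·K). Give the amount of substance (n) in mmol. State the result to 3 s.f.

0.141 mmol

From the ideal-gas law: n = PV/(RT).
P = 57.9 mmHg = 7719 Pa; V = 46.2 cm³ = 4.620×10^-5 m³; T = 32.0 °C = 305.1 K; R = 8.314 J/(mol·K).
n = 1.406×10^-4 mol
1.406×10^-4 mol × (1 mmol / 0.001000 mol) = 0.1406 mmol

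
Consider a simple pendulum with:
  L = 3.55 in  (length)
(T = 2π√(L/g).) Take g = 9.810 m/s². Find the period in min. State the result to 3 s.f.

0.0100 min

Directly: T = 2π√(L/g).
L = 3.55 in = 0.09017 m; g = 9.810 m/s².
T = 0.6024 s
0.6024 s × (1 min / 60.00 s) = 0.01004 min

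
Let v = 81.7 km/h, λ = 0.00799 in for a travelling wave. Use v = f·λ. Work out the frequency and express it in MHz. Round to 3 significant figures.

0.112 MHz

Rearranging: f = v/λ.
v = 81.7 km/h = 22.69 m/s; λ = 0.00799 in = 2.029×10^-4 m.
f = 1.118×10^5 Hz
1.118×10^5 Hz × (1 MHz / 1.000×10^6 Hz) = 0.1118 MHz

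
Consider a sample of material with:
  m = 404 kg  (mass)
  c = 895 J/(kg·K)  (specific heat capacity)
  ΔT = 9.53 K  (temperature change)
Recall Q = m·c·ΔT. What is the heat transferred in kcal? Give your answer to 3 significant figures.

824 kcal

Directly: Q = mcΔT.
m = 404 kg; c = 895 J/(kg·K); ΔT = 9.53 K.
Q = 3.446×10^6 J  (the unit combination reduces to kg·m²/s² = J)
3.446×10^6 J × (1 kcal / 4184 J) = 823.6 kcal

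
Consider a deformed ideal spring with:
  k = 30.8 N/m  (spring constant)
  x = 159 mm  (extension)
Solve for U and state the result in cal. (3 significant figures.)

0.0931 cal

U is given directly by: U = ½kx².
k = 30.8 N/m; x = 159 mm = 0.1590 m.
U = 0.3893 J
0.3893 J × (1 cal / 4.184 J) = 0.09305 cal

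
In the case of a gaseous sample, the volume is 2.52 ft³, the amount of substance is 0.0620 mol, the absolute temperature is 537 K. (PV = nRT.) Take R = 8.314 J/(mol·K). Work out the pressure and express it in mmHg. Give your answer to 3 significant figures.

29.1 mmHg

Directly: P = nRT/V.
V = 2.52 ft³ = 0.07136 m³; n = 0.0620 mol; T = 537 K; R = 8.314 J/(mol·K).
P = 3879 Pa  (the unit combination reduces to kg/(m·s²) = Pa)
3879 Pa × (1 mmHg / 133.3 Pa) = 29.10 mmHg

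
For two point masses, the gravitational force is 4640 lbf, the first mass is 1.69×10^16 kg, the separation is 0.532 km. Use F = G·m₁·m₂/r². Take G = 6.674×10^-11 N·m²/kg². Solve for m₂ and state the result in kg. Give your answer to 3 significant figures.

From Newton's law of gravitation: m₂ = F·r²/(G·m₁).
F = 4640 lbf = 20640 N; m₁ = 1.69×10^16 kg; r = 0.532 km = 532.0 m; G = 6.674×10^-11 N·m²/kg².
m₂ = 5179 kg

5180 kg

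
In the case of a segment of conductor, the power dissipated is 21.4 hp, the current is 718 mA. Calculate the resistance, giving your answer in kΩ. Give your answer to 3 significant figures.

31.0 kΩ

Rearranging: R = P/I².
P = 21.4 hp = 15958 W; I = 718 mA = 0.7180 A.
R = 30955 Ω
30955 Ω × (1 kΩ / 1000 Ω) = 30.95 kΩ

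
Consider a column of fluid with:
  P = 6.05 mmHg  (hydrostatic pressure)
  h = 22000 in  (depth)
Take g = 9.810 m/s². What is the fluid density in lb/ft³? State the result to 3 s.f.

0.00919 lb/ft³

Rearranging P = ρ·g·h for ρ: ρ = P/(g·h).
P = 6.05 mmHg = 806.6 Pa; h = 22000 in = 558.8 m; g = 9.810 m/s².
ρ = 0.1471 kg/m³
0.1471 kg/m³ × (1 lb/ft³ / 16.02 kg/m³) = 0.009186 lb/ft³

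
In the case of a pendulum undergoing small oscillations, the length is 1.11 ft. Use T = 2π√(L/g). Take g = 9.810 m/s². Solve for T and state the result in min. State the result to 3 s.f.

0.0194 min

Directly: T = 2π√(L/g).
L = 1.11 ft = 0.3383 m; g = 9.810 m/s².
T = 1.167 s
1.167 s × (1 min / 60.00 s) = 0.01945 min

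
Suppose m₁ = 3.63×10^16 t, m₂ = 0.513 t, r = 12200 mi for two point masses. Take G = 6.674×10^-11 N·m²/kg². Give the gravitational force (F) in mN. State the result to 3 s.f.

3.22 mN

Directly: F = Gm₁m₂/r².
m₁ = 3.63×10^16 t = 3.630×10^19 kg; m₂ = 0.513 t = 513.0 kg; r = 12200 mi = 1.963×10^7 m; G = 6.674×10^-11 N·m²/kg².
F = 0.003224 N  (the unit combination reduces to kg·m/s² = N)
0.003224 N × (1 mN / 0.001000 N) = 3.224 mN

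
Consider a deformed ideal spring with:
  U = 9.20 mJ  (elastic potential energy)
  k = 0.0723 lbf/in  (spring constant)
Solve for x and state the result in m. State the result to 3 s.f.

Rearranging: x = √(2U/k).
U = 9.20 mJ = 0.009200 J; k = 0.0723 lbf/in = 12.66 N/m.
x = 0.03812 m

0.0381 m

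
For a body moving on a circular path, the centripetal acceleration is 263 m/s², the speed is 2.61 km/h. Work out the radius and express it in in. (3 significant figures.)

Rearranging a = v²/r for r: r = v²/a.
a = 263 m/s²; v = 2.61 km/h = 0.7250 m/s.
r = 0.001999 m
0.001999 m × (1 in / 0.02540 m) = 0.07868 in

0.0787 in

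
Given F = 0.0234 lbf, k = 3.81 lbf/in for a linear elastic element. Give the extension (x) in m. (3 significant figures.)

1.56×10^-4 m

From Hooke's law: x = F/k.
F = 0.0234 lbf = 0.1041 N; k = 3.81 lbf/in = 667.2 N/m.
x = 1.560×10^-4 m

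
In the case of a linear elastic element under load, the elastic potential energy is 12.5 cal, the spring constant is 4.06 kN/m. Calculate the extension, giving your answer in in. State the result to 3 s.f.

Rearranging U = ½k·x² for x: x = √(2U/k).
U = 12.5 cal = 52.30 J; k = 4.06 kN/m = 4060 N/m.
x = 0.1605 m
0.1605 m × (1 in / 0.02540 m) = 6.319 in

6.32 in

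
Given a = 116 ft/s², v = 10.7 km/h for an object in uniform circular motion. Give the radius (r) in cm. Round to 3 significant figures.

Rearranging a = v²/r for r: r = v²/a.
a = 116 ft/s² = 35.36 m/s²; v = 10.7 km/h = 2.972 m/s.
r = 0.2499 m
0.2499 m × (1 cm / 0.01000 m) = 24.99 cm

25.0 cm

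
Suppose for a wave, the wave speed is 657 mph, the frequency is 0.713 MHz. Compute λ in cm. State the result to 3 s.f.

Rearranging v = f·λ for λ: λ = v/f.
v = 657 mph = 293.7 m/s; f = 0.713 MHz = 7.130×10^5 Hz.
λ = 4.119×10^-4 m
4.119×10^-4 m × (1 cm / 0.01000 m) = 0.04119 cm

0.0412 cm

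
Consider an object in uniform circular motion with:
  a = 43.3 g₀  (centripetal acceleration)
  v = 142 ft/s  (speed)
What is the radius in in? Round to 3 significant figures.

174 in

Solving a = v²/r for r: r = v²/a.
a = 43.3 g₀ = 424.6 m/s²; v = 142 ft/s = 43.28 m/s.
r = 4.412 m
4.412 m × (1 in / 0.02540 m) = 173.7 in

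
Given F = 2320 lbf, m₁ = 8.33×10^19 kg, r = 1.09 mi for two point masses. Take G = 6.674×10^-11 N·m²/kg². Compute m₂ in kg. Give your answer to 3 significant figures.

From Newton's law of gravitation: m₂ = F·r²/(G·m₁).
F = 2320 lbf = 10320 N; m₁ = 8.33×10^19 kg; r = 1.09 mi = 1754 m; G = 6.674×10^-11 N·m²/kg².
m₂ = 5.712 kg

5.71 kg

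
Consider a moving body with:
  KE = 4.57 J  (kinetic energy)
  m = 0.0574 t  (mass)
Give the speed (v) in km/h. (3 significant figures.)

1.44 km/h

Solving KE = ½mv² for v: v = √(2·KE/m).
KE = 4.57 J; m = 0.0574 t = 57.40 kg.
v = 0.3990 m/s
0.3990 m/s × (1 km/h / 0.2778 m/s) = 1.437 km/h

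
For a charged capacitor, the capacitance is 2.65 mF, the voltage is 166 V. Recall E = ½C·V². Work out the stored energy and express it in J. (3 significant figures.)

Directly: E = ½CV².
C = 2.65 mF = 0.002650 F; V = 166 V.
E = 36.51 J

36.5 J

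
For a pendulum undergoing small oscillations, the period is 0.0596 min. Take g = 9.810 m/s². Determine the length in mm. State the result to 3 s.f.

Rearranging: L = g·(T/2π)².
T = 0.0596 min = 3.576 s; g = 9.810 m/s².
L = 3.178 m
3.178 m × (1 mm / 0.001000 m) = 3178 mm

3180 mm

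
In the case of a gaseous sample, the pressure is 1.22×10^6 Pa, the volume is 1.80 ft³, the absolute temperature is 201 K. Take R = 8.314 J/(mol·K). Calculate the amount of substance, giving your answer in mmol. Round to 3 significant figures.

37200 mmol

From the ideal-gas law: n = PV/(RT).
P = 1.22×10^6 Pa; V = 1.80 ft³ = 0.05097 m³; T = 201 K; R = 8.314 J/(mol·K).
n = 37.21 mol
37.21 mol × (1 mmol / 0.001000 mol) = 37211 mmol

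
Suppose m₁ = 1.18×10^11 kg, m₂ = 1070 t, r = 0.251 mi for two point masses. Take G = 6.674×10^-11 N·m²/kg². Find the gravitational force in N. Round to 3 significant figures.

From Newton's law of gravitation: F = Gm₁m₂/r².
m₁ = 1.18×10^11 kg; m₂ = 1070 t = 1.070×10^6 kg; r = 0.251 mi = 403.9 m; G = 6.674×10^-11 N·m²/kg².
F = 51.64 N

51.6 N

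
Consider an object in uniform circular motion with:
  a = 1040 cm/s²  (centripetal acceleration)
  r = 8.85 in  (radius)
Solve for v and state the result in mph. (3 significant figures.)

Solving a = v²/r for v: v = √(a·r).
a = 1040 cm/s² = 10.40 m/s²; r = 8.85 in = 0.2248 m.
v = 1.529 m/s
1.529 m/s × (1 mph / 0.4470 m/s) = 3.420 mph

3.42 mph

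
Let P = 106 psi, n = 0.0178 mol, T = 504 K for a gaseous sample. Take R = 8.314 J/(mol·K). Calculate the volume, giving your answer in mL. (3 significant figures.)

102 mL

From the ideal-gas law: V = nRT/P.
P = 106 psi = 7.308×10^5 Pa; n = 0.0178 mol; T = 504 K; R = 8.314 J/(mol·K).
V = 1.021×10^-4 m³
1.021×10^-4 m³ × (1 mL / 1.000×10^-6 m³) = 102.1 mL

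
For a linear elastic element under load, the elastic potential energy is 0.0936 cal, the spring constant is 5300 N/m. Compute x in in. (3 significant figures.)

0.479 in

Solving U = ½k·x² for x: x = √(2U/k).
U = 0.0936 cal = 0.3916 J; k = 5300 N/m.
x = 0.01216 m
0.01216 m × (1 in / 0.02540 m) = 0.4786 in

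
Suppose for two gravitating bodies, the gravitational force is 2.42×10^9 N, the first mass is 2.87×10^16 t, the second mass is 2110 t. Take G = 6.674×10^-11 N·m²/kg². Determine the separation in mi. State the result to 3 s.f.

From Newton's law of gravitation: r = √(G·m₁m₂/F).
F = 2.42×10^9 N; m₁ = 2.87×10^16 t = 2.870×10^19 kg; m₂ = 2110 t = 2.110×10^6 kg; G = 6.674×10^-11 N·m²/kg².
r = 1292 m
1292 m × (1 mi / 1609 m) = 0.8030 mi

0.803 mi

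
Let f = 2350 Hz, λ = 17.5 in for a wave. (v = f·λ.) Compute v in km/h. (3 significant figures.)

3760 km/h

Directly: v = fλ.
f = 2350 Hz; λ = 17.5 in = 0.4445 m.
v = 1045 m/s
1045 m/s × (1 km/h / 0.2778 m/s) = 3760 km/h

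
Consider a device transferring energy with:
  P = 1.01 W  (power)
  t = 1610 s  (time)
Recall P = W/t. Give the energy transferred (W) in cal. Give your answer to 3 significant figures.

389 cal

Solving P = W/t for W: W = P·t.
P = 1.01 W; t = 1610 s.
W = 1626 J  (the unit combination reduces to kg·m²/s² = J)
1626 J × (1 cal / 4.184 J) = 388.6 cal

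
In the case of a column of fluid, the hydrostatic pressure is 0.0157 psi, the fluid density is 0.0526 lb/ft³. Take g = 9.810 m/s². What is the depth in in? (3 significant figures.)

Rearranging: h = P/(ρ·g).
P = 0.0157 psi = 108.2 Pa; ρ = 0.0526 lb/ft³ = 0.8426 kg/m³; g = 9.810 m/s².
h = 13.10 m
13.10 m × (1 in / 0.02540 m) = 515.6 in

516 in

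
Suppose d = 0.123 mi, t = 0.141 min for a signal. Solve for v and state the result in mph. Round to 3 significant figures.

Directly: v = d/t.
d = 0.123 mi = 197.9 m; t = 0.141 min = 8.460 s.
v = 23.40 m/s
23.40 m/s × (1 mph / 0.4470 m/s) = 52.34 mph

52.3 mph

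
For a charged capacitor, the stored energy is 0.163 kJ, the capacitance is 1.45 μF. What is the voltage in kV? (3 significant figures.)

15.0 kV

Solving E = ½C·V² for V: V = √(2E/C).
E = 0.163 kJ = 163.0 J; C = 1.45 μF = 1.450×10^-6 F.
V = 14994 V
14994 V × (1 kV / 1000 V) = 14.99 kV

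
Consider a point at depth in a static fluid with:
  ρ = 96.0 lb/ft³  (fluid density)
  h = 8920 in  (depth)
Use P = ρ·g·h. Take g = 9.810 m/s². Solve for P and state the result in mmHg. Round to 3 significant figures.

25600 mmHg

P is given directly by: P = ρgh.
ρ = 96.0 lb/ft³ = 1538 kg/m³; h = 8920 in = 226.6 m; g = 9.810 m/s².
P = 3.418×10^6 Pa
3.418×10^6 Pa × (1 mmHg / 133.3 Pa) = 25636 mmHg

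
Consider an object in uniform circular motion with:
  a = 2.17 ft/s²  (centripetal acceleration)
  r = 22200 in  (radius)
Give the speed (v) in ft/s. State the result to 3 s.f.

Solving a = v²/r for v: v = √(a·r).
a = 2.17 ft/s² = 0.6614 m/s²; r = 22200 in = 563.9 m.
v = 19.31 m/s
19.31 m/s × (1 ft/s / 0.3048 m/s) = 63.36 ft/s

63.4 ft/s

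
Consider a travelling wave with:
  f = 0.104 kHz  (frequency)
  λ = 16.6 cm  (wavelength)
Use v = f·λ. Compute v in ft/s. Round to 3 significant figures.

56.6 ft/s

Directly: v = fλ.
f = 0.104 kHz = 104.0 Hz; λ = 16.6 cm = 0.1660 m.
v = 17.26 m/s
17.26 m/s × (1 ft/s / 0.3048 m/s) = 56.64 ft/s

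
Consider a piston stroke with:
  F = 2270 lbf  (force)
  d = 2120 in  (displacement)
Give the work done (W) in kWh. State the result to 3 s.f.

0.151 kWh

W is given directly by: W = F·d.
F = 2270 lbf = 10097 N; d = 2120 in = 53.85 m.
W = 5.437×10^5 J
5.437×10^5 J × (1 kWh / 3.600×10^6 J) = 0.1510 kWh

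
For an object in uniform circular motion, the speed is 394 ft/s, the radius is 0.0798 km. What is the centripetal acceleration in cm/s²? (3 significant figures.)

18100 cm/s²

a is given directly by: a = v²/r.
v = 394 ft/s = 120.1 m/s; r = 0.0798 km = 79.80 m.
a = 180.7 m/s²
180.7 m/s² × (1 cm/s² / 0.01000 m/s²) = 18073 cm/s²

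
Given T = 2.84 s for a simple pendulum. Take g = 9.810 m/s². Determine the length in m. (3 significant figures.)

Solving T = 2π√(L/g) for L: L = g·(T/2π)².
T = 2.84 s; g = 9.810 m/s².
L = 2.004 m

2.00 m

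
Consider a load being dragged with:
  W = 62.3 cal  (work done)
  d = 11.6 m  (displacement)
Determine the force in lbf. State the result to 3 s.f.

Rearranging: F = W/d.
W = 62.3 cal = 260.7 J; d = 11.6 m.
F = 22.47 N  (the unit combination reduces to kg·m/s² = N)
22.47 N × (1 lbf / 4.448 N) = 5.052 lbf

5.05 lbf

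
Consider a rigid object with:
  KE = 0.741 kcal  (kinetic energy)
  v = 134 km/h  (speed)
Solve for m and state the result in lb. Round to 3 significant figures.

Rearranging: m = 2·KE/v².
KE = 0.741 kcal = 3100 J; v = 134 km/h = 37.22 m/s.
m = 4.475 kg
4.475 kg × (1 lb / 0.4536 kg) = 9.867 lb

9.87 lb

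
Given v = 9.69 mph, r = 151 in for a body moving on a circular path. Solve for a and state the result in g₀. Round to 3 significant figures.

a is given directly by: a = v²/r.
v = 9.69 mph = 4.332 m/s; r = 151 in = 3.835 m.
a = 4.892 m/s²
4.892 m/s² × (1 g₀ / 9.807 m/s²) = 0.4989 g₀

0.499 g₀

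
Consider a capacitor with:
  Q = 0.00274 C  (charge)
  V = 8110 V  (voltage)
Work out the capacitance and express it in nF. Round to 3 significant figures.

338 nF

C is given directly by: C = Q/V.
Q = 0.00274 C; V = 8110 V.
C = 3.379×10^-7 F
3.379×10^-7 F × (1 nF / 1.000×10^-9 F) = 337.9 nF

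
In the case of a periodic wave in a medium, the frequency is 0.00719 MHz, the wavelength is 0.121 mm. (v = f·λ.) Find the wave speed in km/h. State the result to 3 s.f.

3.13 km/h

Directly: v = fλ.
f = 0.00719 MHz = 7190 Hz; λ = 0.121 mm = 1.210×10^-4 m.
v = 0.8700 m/s
0.8700 m/s × (1 km/h / 0.2778 m/s) = 3.132 km/h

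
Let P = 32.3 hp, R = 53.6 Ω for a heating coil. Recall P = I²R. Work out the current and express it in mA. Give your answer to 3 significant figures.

21200 mA

Rearranging P = I²R for I: I = √(P/R).
P = 32.3 hp = 24086 W; R = 53.6 Ω.
I = 21.20 A
21.20 A × (1 mA / 0.001000 A) = 21198 mA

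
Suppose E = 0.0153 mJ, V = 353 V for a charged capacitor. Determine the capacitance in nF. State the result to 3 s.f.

0.246 nF

Solving E = ½C·V² for C: C = 2E/V².
E = 0.0153 mJ = 1.530×10^-5 J; V = 353 V.
C = 2.456×10^-10 F
2.456×10^-10 F × (1 nF / 1.000×10^-9 F) = 0.2456 nF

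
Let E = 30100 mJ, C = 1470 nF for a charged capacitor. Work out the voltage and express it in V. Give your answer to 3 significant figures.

Rearranging E = ½C·V² for V: V = √(2E/C).
E = 30100 mJ = 30.10 J; C = 1470 nF = 1.470×10^-6 F.
V = 6399 V

6400 V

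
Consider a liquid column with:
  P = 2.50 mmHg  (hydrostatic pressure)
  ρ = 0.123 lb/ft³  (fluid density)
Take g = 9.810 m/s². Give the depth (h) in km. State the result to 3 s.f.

0.0172 km

Rearranging: h = P/(ρ·g).
P = 2.50 mmHg = 333.3 Pa; ρ = 0.123 lb/ft³ = 1.970 kg/m³; g = 9.810 m/s².
h = 17.24 m
17.24 m × (1 km / 1000 m) = 0.01724 km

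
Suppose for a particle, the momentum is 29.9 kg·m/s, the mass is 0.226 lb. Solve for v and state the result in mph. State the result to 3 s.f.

Rearranging p = m·v for v: v = p/m.
p = 29.9 kg·m/s; m = 0.226 lb = 0.1025 kg.
v = 291.7 m/s
291.7 m/s × (1 mph / 0.4470 m/s) = 652.5 mph

652 mph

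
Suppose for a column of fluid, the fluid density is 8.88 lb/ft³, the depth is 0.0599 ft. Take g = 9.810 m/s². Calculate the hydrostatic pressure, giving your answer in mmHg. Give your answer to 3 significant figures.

0.191 mmHg

Directly: P = ρgh.
ρ = 8.88 lb/ft³ = 142.2 kg/m³; h = 0.0599 ft = 0.01826 m; g = 9.810 m/s².
P = 25.48 Pa  (the unit combination reduces to kg/(m·s²) = Pa)
25.48 Pa × (1 mmHg / 133.3 Pa) = 0.1911 mmHg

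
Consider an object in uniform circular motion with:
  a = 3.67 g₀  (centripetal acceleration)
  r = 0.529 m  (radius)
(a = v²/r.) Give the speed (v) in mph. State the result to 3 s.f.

9.76 mph

Rearranging: v = √(a·r).
a = 3.67 g₀ = 35.99 m/s²; r = 0.529 m.
v = 4.363 m/s
4.363 m/s × (1 mph / 0.4470 m/s) = 9.761 mph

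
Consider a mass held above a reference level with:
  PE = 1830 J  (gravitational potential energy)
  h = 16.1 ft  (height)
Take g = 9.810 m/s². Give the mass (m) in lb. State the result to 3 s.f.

Rearranging PE = m·g·h for m: m = PE/(g·h).
PE = 1830 J; h = 16.1 ft = 4.907 m; g = 9.810 m/s².
m = 38.01 kg
38.01 kg × (1 lb / 0.4536 kg) = 83.81 lb

83.8 lb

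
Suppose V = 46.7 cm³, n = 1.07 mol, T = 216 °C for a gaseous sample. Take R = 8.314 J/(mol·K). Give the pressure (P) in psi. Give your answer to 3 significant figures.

13500 psi

From the ideal-gas law: P = nRT/V.
V = 46.7 cm³ = 4.670×10^-5 m³; n = 1.07 mol; T = 216 °C = 489.1 K; R = 8.314 J/(mol·K).
P = 9.318×10^7 Pa
9.318×10^7 Pa × (1 psi / 6895 Pa) = 13515 psi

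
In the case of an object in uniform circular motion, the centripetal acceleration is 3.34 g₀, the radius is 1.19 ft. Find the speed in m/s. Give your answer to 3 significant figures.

Rearranging: v = √(a·r).
a = 3.34 g₀ = 32.75 m/s²; r = 1.19 ft = 0.3627 m.
v = 3.447 m/s

3.45 m/s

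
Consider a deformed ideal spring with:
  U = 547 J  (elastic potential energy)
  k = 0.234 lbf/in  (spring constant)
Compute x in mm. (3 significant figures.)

5170 mm

Solving U = ½k·x² for x: x = √(2U/k).
U = 547 J; k = 0.234 lbf/in = 40.98 N/m.
x = 5.167 m
5.167 m × (1 mm / 0.001000 m) = 5167 mm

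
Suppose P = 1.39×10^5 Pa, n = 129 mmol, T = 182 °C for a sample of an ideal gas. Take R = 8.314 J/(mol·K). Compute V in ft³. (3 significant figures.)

Rearranging: V = nRT/P.
P = 1.39×10^5 Pa; n = 129 mmol = 0.1290 mol; T = 182 °C = 455.1 K; R = 8.314 J/(mol·K).
V = 0.003512 m³
0.003512 m³ × (1 ft³ / 0.02832 m³) = 0.1240 ft³

0.124 ft³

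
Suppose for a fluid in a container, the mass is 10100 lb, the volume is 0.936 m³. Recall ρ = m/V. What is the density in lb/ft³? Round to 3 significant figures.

Directly: ρ = m/V.
m = 10100 lb = 4581 kg; V = 0.936 m³.
ρ = 4895 kg/m³
4895 kg/m³ × (1 lb/ft³ / 16.02 kg/m³) = 305.6 lb/ft³

306 lb/ft³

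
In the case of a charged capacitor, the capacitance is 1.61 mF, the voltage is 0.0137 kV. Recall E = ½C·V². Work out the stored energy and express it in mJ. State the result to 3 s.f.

151 mJ

Directly: E = ½CV².
C = 1.61 mF = 0.001610 F; V = 0.0137 kV = 13.70 V.
E = 0.1511 J
0.1511 J × (1 mJ / 0.001000 J) = 151.1 mJ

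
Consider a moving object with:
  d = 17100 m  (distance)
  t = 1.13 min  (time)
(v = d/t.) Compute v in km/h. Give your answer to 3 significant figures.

908 km/h

Directly: v = d/t.
d = 17100 m; t = 1.13 min = 67.80 s.
v = 252.2 m/s
252.2 m/s × (1 km/h / 0.2778 m/s) = 908.0 km/h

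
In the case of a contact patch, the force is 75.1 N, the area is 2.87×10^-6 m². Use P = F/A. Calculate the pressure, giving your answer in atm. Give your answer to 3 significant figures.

Directly: P = F/A.
F = 75.1 N; A = 2.87×10^-6 m².
P = 2.617×10^7 Pa
2.617×10^7 Pa × (1 atm / 1.013×10^5 Pa) = 258.3 atm

258 atm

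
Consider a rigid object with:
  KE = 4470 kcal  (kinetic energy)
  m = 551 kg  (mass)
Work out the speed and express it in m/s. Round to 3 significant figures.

261 m/s

Rearranging KE = ½mv² for v: v = √(2·KE/m).
KE = 4470 kcal = 1.870×10^7 J; m = 551 kg.
v = 260.5 m/s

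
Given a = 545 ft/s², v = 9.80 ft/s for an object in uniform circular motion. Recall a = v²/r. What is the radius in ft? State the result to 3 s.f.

0.176 ft

Solving a = v²/r for r: r = v²/a.
a = 545 ft/s² = 166.1 m/s²; v = 9.80 ft/s = 2.987 m/s.
r = 0.05371 m
0.05371 m × (1 ft / 0.3048 m) = 0.1762 ft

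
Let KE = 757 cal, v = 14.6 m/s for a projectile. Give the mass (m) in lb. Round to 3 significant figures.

Solving KE = ½mv² for m: m = 2·KE/v².
KE = 757 cal = 3167 J; v = 14.6 m/s.
m = 29.72 kg
29.72 kg × (1 lb / 0.4536 kg) = 65.52 lb

65.5 lb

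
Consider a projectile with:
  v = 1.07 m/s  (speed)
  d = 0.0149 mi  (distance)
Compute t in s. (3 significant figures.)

Rearranging v = d/t for t: t = d/v.
v = 1.07 m/s; d = 0.0149 mi = 23.98 m.
t = 22.41 s

22.4 s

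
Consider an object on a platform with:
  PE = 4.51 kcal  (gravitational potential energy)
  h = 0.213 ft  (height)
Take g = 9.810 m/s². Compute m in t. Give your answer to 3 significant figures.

Rearranging PE = m·g·h for m: m = PE/(g·h).
PE = 4.51 kcal = 18870 J; h = 0.213 ft = 0.06492 m; g = 9.810 m/s².
m = 29628 kg
29628 kg × (1 t / 1000 kg) = 29.63 t

29.6 t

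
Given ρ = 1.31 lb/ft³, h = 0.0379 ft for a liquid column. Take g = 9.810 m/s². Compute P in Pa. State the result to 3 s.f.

P is given directly by: P = ρgh.
ρ = 1.31 lb/ft³ = 20.98 kg/m³; h = 0.0379 ft = 0.01155 m; g = 9.810 m/s².
P = 2.378 Pa

2.38 Pa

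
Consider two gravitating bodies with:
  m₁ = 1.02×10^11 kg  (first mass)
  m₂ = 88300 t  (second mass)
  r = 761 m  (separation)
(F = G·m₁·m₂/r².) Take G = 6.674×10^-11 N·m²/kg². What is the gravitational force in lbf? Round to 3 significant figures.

233 lbf

From Newton's law of gravitation: F = Gm₁m₂/r².
m₁ = 1.02×10^11 kg; m₂ = 88300 t = 8.830×10^7 kg; r = 761 m; G = 6.674×10^-11 N·m²/kg².
F = 1038 N  (the unit combination reduces to kg·m/s² = N)
1038 N × (1 lbf / 4.448 N) = 233.3 lbf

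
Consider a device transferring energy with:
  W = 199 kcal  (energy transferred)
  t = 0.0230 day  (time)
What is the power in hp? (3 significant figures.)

Directly: P = W/t.
W = 199 kcal = 8.326×10^5 J; t = 0.0230 day = 1987 s.
P = 419.0 W  (the unit combination reduces to kg·m²/s³ = W)
419.0 W × (1 hp / 745.7 W) = 0.5619 hp

0.562 hp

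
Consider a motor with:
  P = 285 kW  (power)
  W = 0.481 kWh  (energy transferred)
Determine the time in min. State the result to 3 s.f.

0.101 min

Rearranging: t = W/P.
P = 285 kW = 2.850×10^5 W; W = 0.481 kWh = 1.732×10^6 J.
t = 6.076 s
6.076 s × (1 min / 60.00 s) = 0.1013 min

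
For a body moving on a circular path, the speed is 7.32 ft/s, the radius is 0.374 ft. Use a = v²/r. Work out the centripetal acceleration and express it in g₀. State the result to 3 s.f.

4.45 g₀

Directly: a = v²/r.
v = 7.32 ft/s = 2.231 m/s; r = 0.374 ft = 0.1140 m.
a = 43.67 m/s²
43.67 m/s² × (1 g₀ / 9.807 m/s²) = 4.453 g₀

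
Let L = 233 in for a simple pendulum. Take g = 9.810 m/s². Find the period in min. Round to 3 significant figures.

Directly: T = 2π√(L/g).
L = 233 in = 5.918 m; g = 9.810 m/s².
T = 4.880 s
4.880 s × (1 min / 60.00 s) = 0.08134 min

0.0813 min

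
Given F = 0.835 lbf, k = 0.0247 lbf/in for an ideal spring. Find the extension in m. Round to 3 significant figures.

From Hooke's law: x = F/k.
F = 0.835 lbf = 3.714 N; k = 0.0247 lbf/in = 4.326 N/m.
x = 0.8587 m

0.859 m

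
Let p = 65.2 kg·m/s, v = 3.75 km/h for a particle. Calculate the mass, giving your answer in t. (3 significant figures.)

0.0626 t

Rearranging p = m·v for m: m = p/v.
p = 65.2 kg·m/s; v = 3.75 km/h = 1.042 m/s.
m = 62.59 kg
62.59 kg × (1 t / 1000 kg) = 0.06259 t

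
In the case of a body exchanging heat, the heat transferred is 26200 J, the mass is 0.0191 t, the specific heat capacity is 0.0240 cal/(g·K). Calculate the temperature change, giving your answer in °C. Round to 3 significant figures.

13.7 °C

Rearranging: ΔT = Q/(m·c).
Q = 26200 J; m = 0.0191 t = 19.10 kg; c = 0.0240 cal/(g·K) = 100.4 J/(kg·K).
ΔT = 13.66 K
Since 1 °C = 1 K, 13.66 °C.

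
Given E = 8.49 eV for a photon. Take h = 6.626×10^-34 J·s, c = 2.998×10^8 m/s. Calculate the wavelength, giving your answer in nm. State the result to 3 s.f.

Rearranging E = h·c/λ for λ: λ = hc/E.
E = 8.49 eV = 1.360×10^-18 J; h = 6.626×10^-34 J·s; c = 2.998×10^8 m/s.
λ = 1.460×10^-7 m
1.460×10^-7 m × (1 nm / 1.000×10^-9 m) = 146.0 nm

146 nm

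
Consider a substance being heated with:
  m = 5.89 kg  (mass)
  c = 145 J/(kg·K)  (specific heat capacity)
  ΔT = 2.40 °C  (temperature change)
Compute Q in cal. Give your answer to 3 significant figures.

490 cal

Directly: Q = mcΔT.
m = 5.89 kg; c = 145 J/(kg·K); ΔT = 2.40 °C = 2.400 K.
Q = 2050 J  (the unit combination reduces to kg·m²/s² = J)
2050 J × (1 cal / 4.184 J) = 489.9 cal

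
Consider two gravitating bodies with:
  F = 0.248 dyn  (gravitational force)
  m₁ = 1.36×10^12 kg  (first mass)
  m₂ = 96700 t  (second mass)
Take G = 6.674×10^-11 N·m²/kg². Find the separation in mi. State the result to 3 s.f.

37000 mi

From Newton's law of gravitation: r = √(G·m₁m₂/F).
F = 0.248 dyn = 2.480×10^-6 N; m₁ = 1.36×10^12 kg; m₂ = 96700 t = 9.670×10^7 kg; G = 6.674×10^-11 N·m²/kg².
r = 5.949×10^7 m
5.949×10^7 m × (1 mi / 1609 m) = 36966 mi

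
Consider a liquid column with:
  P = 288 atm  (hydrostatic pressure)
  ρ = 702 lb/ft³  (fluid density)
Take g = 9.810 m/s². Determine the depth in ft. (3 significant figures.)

868 ft

Rearranging P = ρ·g·h for h: h = P/(ρ·g).
P = 288 atm = 2.918×10^7 Pa; ρ = 702 lb/ft³ = 11245 kg/m³; g = 9.810 m/s².
h = 264.5 m
264.5 m × (1 ft / 0.3048 m) = 867.9 ft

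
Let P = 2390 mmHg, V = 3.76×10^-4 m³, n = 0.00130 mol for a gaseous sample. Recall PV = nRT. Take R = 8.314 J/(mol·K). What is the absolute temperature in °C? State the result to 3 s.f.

Rearranging: T = PV/(nR).
P = 2390 mmHg = 3.186×10^5 Pa; V = 3.76×10^-4 m³; n = 0.00130 mol; R = 8.314 J/(mol·K).
T = 11085 K
11085 K − 273.15 = 10812 °C

10800 °C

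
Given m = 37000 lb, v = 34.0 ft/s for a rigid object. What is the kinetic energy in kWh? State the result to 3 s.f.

0.250 kWh

KE is given directly by: KE = ½mv².
m = 37000 lb = 16783 kg; v = 34.0 ft/s = 10.36 m/s.
KE = 9.012×10^5 J  (the unit combination reduces to kg·m²/s² = J)
9.012×10^5 J × (1 kWh / 3.600×10^6 J) = 0.2503 kWh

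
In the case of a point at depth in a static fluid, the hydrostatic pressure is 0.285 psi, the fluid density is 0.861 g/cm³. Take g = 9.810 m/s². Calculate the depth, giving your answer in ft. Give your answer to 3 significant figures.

Rearranging: h = P/(ρ·g).
P = 0.285 psi = 1965 Pa; ρ = 0.861 g/cm³ = 861.0 kg/m³; g = 9.810 m/s².
h = 0.2326 m
0.2326 m × (1 ft / 0.3048 m) = 0.7633 ft

0.763 ft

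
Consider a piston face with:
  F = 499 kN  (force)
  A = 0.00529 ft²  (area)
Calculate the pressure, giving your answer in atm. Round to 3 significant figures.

Directly: P = F/A.
F = 499 kN = 4.990×10^5 N; A = 0.00529 ft² = 4.915×10^-4 m².
P = 1.015×10^9 Pa
1.015×10^9 Pa × (1 atm / 1.013×10^5 Pa) = 10021 atm

10000 atm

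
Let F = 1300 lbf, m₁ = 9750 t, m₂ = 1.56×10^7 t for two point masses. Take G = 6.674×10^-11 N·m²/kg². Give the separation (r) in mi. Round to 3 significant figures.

Solving F = G·m₁·m₂/r² for r: r = √(G·m₁m₂/F).
F = 1300 lbf = 5783 N; m₁ = 9750 t = 9.750×10^6 kg; m₂ = 1.56×10^7 t = 1.560×10^10 kg; G = 6.674×10^-11 N·m²/kg².
r = 41.90 m
41.90 m × (1 mi / 1609 m) = 0.02603 mi

0.0260 mi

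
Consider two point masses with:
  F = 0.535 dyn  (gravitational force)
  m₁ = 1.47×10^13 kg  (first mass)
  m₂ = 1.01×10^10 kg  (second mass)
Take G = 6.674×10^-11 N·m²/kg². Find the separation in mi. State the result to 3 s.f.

Rearranging: r = √(G·m₁m₂/F).
F = 0.535 dyn = 5.350×10^-6 N; m₁ = 1.47×10^13 kg; m₂ = 1.01×10^10 kg; G = 6.674×10^-11 N·m²/kg².
r = 1.361×10^9 m
1.361×10^9 m × (1 mi / 1609 m) = 8.456×10^5 mi

8.46×10^5 mi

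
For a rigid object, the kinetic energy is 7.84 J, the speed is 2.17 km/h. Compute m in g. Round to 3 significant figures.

43200 g

Solving KE = ½mv² for m: m = 2·KE/v².
KE = 7.84 J; v = 2.17 km/h = 0.6028 m/s.
m = 43.16 kg
43.16 kg × (1 g / 0.001000 kg) = 43155 g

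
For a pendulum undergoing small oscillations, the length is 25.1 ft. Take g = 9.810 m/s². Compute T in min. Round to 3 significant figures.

0.0925 min

Directly: T = 2π√(L/g).
L = 25.1 ft = 7.650 m; g = 9.810 m/s².
T = 5.549 s
5.549 s × (1 min / 60.00 s) = 0.09248 min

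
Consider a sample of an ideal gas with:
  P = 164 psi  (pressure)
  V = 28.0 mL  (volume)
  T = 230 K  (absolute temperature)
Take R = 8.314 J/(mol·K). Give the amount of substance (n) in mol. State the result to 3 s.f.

Rearranging: n = PV/(RT).
P = 164 psi = 1.131×10^6 Pa; V = 28.0 mL = 2.800×10^-5 m³; T = 230 K; R = 8.314 J/(mol·K).
n = 0.01656 mol

0.0166 mol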